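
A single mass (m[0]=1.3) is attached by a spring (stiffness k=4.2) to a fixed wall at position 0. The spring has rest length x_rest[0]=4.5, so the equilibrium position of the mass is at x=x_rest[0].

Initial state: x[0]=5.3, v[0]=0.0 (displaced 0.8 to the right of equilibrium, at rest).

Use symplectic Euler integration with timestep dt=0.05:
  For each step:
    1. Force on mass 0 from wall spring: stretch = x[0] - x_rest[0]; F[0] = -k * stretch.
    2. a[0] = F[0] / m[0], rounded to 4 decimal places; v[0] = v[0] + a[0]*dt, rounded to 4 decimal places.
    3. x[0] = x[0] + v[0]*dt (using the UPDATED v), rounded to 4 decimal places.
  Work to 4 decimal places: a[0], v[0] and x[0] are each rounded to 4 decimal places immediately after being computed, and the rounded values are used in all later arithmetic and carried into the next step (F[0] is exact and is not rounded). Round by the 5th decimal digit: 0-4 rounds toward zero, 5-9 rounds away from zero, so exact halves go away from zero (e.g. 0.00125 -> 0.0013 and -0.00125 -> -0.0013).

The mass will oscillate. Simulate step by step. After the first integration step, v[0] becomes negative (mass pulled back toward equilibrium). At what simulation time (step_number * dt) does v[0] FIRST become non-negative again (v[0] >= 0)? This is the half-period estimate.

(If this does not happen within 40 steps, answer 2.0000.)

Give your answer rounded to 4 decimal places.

Answer: 1.7500

Derivation:
Step 0: x=[5.3000] v=[0.0000]
Step 1: x=[5.2935] v=[-0.1292]
Step 2: x=[5.2806] v=[-0.2574]
Step 3: x=[5.2614] v=[-0.3835]
Step 4: x=[5.2361] v=[-0.5065]
Step 5: x=[5.2048] v=[-0.6254]
Step 6: x=[5.1678] v=[-0.7393]
Step 7: x=[5.1254] v=[-0.8472]
Step 8: x=[5.0780] v=[-0.9482]
Step 9: x=[5.0259] v=[-1.0416]
Step 10: x=[4.9696] v=[-1.1266]
Step 11: x=[4.9095] v=[-1.2025]
Step 12: x=[4.8461] v=[-1.2687]
Step 13: x=[4.7799] v=[-1.3246]
Step 14: x=[4.7114] v=[-1.3698]
Step 15: x=[4.6412] v=[-1.4040]
Step 16: x=[4.5699] v=[-1.4268]
Step 17: x=[4.4980] v=[-1.4381]
Step 18: x=[4.4261] v=[-1.4378]
Step 19: x=[4.3548] v=[-1.4259]
Step 20: x=[4.2847] v=[-1.4024]
Step 21: x=[4.2163] v=[-1.3676]
Step 22: x=[4.1502] v=[-1.3218]
Step 23: x=[4.0869] v=[-1.2653]
Step 24: x=[4.0270] v=[-1.1986]
Step 25: x=[3.9709] v=[-1.1222]
Step 26: x=[3.9191] v=[-1.0367]
Step 27: x=[3.8720] v=[-0.9429]
Step 28: x=[3.8299] v=[-0.8415]
Step 29: x=[3.7932] v=[-0.7333]
Step 30: x=[3.7622] v=[-0.6191]
Step 31: x=[3.7372] v=[-0.4999]
Step 32: x=[3.7184] v=[-0.3767]
Step 33: x=[3.7059] v=[-0.2504]
Step 34: x=[3.6998] v=[-0.1221]
Step 35: x=[3.7002] v=[0.0072]
First v>=0 after going negative at step 35, time=1.7500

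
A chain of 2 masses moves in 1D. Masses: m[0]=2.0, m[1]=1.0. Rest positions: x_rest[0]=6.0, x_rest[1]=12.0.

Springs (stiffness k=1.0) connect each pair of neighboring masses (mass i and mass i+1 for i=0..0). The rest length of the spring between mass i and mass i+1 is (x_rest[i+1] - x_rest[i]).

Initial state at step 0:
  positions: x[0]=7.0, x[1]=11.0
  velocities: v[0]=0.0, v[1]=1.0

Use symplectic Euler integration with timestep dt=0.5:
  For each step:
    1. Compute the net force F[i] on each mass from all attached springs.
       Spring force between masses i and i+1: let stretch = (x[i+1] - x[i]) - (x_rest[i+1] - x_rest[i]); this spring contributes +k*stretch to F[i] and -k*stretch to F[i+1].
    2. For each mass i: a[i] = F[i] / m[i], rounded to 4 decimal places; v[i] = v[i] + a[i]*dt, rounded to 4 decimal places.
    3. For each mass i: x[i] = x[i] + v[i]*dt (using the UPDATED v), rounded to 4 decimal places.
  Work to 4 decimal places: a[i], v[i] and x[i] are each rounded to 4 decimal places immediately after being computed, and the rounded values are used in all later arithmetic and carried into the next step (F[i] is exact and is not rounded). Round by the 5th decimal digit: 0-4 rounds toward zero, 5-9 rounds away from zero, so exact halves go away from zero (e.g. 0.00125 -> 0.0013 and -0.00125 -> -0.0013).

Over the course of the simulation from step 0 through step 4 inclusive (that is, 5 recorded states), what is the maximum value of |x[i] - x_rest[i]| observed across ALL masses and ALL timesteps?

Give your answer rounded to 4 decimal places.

Answer: 2.6671

Derivation:
Step 0: x=[7.0000 11.0000] v=[0.0000 1.0000]
Step 1: x=[6.7500 12.0000] v=[-0.5000 2.0000]
Step 2: x=[6.4063 13.1875] v=[-0.6875 2.3750]
Step 3: x=[6.1602 14.1797] v=[-0.4922 1.9844]
Step 4: x=[6.1666 14.6671] v=[0.0127 0.9747]
Max displacement = 2.6671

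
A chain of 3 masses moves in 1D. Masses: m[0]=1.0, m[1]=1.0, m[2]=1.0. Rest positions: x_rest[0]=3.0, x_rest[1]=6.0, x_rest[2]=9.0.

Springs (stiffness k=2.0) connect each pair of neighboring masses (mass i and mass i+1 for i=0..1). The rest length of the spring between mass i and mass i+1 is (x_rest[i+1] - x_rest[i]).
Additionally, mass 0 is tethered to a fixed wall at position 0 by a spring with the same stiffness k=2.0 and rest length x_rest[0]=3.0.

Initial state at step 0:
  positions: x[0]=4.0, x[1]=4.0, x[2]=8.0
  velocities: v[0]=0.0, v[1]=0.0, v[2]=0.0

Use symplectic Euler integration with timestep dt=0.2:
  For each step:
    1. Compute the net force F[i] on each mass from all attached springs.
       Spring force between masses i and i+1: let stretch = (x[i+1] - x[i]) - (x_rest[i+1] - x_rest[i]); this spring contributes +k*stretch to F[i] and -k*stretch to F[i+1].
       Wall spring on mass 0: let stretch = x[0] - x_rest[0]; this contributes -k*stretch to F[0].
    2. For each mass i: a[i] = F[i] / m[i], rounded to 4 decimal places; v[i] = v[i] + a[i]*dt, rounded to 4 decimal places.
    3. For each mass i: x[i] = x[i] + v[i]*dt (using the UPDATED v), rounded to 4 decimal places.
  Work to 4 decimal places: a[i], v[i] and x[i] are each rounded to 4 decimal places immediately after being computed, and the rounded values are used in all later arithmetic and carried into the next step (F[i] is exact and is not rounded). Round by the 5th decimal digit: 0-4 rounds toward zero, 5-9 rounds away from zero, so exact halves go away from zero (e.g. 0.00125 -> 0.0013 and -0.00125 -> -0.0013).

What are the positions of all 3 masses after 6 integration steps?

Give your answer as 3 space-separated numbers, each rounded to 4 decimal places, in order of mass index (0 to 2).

Step 0: x=[4.0000 4.0000 8.0000] v=[0.0000 0.0000 0.0000]
Step 1: x=[3.6800 4.3200 7.9200] v=[-1.6000 1.6000 -0.4000]
Step 2: x=[3.1168 4.8768 7.7920] v=[-2.8160 2.7840 -0.6400]
Step 3: x=[2.4451 5.5260 7.6708] v=[-3.3587 3.2461 -0.6061]
Step 4: x=[1.8242 6.1003 7.6180] v=[-3.1044 2.8717 -0.2640]
Step 5: x=[1.3995 6.4540 7.6838] v=[-2.1236 1.7683 0.3289]
Step 6: x=[1.2672 6.5017 7.8912] v=[-0.6616 0.2384 1.0370]

Answer: 1.2672 6.5017 7.8912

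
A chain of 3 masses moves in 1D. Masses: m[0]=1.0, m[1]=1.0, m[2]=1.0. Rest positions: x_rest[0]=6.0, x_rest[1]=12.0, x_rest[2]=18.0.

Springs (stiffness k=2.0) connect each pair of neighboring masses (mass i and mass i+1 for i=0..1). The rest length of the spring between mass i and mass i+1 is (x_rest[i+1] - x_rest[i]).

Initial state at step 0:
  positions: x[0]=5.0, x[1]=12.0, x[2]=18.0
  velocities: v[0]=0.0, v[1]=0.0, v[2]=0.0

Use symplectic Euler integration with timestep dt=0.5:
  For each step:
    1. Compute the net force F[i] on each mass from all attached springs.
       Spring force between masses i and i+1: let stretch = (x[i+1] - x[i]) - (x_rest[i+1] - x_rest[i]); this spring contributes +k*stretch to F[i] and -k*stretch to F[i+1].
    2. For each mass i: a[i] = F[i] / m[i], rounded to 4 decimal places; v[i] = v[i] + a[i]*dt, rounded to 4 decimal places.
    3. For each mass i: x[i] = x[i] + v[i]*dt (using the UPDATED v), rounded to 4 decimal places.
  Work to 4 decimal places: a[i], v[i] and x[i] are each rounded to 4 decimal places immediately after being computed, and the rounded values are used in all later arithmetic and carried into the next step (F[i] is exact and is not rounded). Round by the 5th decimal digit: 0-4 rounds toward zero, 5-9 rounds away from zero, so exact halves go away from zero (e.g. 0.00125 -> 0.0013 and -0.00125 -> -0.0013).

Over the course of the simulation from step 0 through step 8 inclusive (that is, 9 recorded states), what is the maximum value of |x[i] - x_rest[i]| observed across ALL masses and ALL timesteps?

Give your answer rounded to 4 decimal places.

Step 0: x=[5.0000 12.0000 18.0000] v=[0.0000 0.0000 0.0000]
Step 1: x=[5.5000 11.5000 18.0000] v=[1.0000 -1.0000 0.0000]
Step 2: x=[6.0000 11.2500 17.7500] v=[1.0000 -0.5000 -0.5000]
Step 3: x=[6.1250 11.6250 17.2500] v=[0.2500 0.7500 -1.0000]
Step 4: x=[6.0000 12.0625 16.9375] v=[-0.2500 0.8750 -0.6250]
Step 5: x=[5.9063 11.9063 17.1875] v=[-0.1875 -0.3125 0.5000]
Step 6: x=[5.8126 11.3907 17.7969] v=[-0.1875 -1.0313 1.2188]
Step 7: x=[5.5079 11.2891 18.2032] v=[-0.6094 -0.2032 0.8126]
Step 8: x=[5.0938 11.7540 18.1525] v=[-0.8282 0.9297 -0.1015]
Max displacement = 1.0625

Answer: 1.0625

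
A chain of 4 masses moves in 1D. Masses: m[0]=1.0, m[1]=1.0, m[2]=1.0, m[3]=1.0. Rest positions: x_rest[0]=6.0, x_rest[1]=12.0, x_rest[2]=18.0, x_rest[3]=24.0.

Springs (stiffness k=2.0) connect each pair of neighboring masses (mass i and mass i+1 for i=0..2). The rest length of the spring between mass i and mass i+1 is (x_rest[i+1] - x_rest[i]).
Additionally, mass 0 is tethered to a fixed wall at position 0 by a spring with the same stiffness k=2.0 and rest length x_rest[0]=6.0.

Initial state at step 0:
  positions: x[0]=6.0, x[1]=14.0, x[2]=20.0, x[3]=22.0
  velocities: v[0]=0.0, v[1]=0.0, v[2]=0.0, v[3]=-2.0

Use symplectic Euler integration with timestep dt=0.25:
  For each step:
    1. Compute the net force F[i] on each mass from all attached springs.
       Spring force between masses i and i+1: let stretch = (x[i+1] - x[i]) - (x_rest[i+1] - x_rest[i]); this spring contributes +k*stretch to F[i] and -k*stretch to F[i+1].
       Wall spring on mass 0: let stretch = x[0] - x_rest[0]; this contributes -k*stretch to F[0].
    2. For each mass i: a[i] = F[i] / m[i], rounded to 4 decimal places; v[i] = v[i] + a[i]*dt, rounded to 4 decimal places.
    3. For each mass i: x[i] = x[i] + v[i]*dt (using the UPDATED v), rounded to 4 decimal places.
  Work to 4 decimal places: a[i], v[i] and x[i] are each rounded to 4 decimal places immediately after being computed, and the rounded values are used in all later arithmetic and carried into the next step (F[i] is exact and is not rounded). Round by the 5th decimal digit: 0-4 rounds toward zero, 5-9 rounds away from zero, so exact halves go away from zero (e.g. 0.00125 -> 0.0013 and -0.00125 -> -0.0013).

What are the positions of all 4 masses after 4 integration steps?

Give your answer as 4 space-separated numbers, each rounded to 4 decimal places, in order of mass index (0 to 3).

Answer: 7.2775 11.9239 16.5123 23.8966

Derivation:
Step 0: x=[6.0000 14.0000 20.0000 22.0000] v=[0.0000 0.0000 0.0000 -2.0000]
Step 1: x=[6.2500 13.7500 19.5000 22.0000] v=[1.0000 -1.0000 -2.0000 0.0000]
Step 2: x=[6.6563 13.2813 18.5938 22.4375] v=[1.6250 -1.8750 -3.6250 1.7500]
Step 3: x=[7.0587 12.6485 17.5040 23.1446] v=[1.6094 -2.5313 -4.3594 2.8282]
Step 4: x=[7.2775 11.9239 16.5123 23.8966] v=[0.8750 -2.8985 -3.9669 3.0079]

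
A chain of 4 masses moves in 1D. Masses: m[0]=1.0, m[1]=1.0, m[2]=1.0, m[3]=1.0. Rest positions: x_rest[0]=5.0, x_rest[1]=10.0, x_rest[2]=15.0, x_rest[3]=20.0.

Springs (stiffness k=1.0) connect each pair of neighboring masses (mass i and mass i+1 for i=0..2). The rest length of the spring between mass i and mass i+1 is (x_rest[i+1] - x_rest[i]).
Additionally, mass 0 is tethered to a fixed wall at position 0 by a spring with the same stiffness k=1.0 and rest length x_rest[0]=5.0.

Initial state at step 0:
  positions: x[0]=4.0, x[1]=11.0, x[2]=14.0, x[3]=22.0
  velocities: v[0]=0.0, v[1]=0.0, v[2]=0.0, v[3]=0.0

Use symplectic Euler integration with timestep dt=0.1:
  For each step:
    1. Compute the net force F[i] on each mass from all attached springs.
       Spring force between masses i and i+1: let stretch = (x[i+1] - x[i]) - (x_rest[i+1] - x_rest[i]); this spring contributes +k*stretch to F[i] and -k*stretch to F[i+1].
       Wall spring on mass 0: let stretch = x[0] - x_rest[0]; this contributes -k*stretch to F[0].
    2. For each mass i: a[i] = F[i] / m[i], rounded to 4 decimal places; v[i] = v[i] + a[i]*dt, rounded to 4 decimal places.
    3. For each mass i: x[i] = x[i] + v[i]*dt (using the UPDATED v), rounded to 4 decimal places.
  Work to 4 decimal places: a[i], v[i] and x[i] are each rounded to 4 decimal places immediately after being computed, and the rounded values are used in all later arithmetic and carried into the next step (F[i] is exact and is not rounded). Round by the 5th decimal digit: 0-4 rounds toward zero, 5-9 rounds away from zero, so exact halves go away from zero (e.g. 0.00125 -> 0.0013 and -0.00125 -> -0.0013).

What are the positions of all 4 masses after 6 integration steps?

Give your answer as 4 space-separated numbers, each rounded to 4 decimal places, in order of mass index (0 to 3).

Answer: 4.5630 10.2672 14.9359 21.4240

Derivation:
Step 0: x=[4.0000 11.0000 14.0000 22.0000] v=[0.0000 0.0000 0.0000 0.0000]
Step 1: x=[4.0300 10.9600 14.0500 21.9700] v=[0.3000 -0.4000 0.5000 -0.3000]
Step 2: x=[4.0890 10.8816 14.1483 21.9108] v=[0.5900 -0.7840 0.9830 -0.5920]
Step 3: x=[4.1750 10.7679 14.2916 21.8240] v=[0.8604 -1.1366 1.4326 -0.8683]
Step 4: x=[4.2852 10.6236 14.4750 21.7119] v=[1.1022 -1.4435 1.8335 -1.1215]
Step 5: x=[4.4160 10.4544 14.6922 21.5774] v=[1.3075 -1.6922 2.1721 -1.3452]
Step 6: x=[4.5630 10.2672 14.9359 21.4240] v=[1.4697 -1.8723 2.4368 -1.5337]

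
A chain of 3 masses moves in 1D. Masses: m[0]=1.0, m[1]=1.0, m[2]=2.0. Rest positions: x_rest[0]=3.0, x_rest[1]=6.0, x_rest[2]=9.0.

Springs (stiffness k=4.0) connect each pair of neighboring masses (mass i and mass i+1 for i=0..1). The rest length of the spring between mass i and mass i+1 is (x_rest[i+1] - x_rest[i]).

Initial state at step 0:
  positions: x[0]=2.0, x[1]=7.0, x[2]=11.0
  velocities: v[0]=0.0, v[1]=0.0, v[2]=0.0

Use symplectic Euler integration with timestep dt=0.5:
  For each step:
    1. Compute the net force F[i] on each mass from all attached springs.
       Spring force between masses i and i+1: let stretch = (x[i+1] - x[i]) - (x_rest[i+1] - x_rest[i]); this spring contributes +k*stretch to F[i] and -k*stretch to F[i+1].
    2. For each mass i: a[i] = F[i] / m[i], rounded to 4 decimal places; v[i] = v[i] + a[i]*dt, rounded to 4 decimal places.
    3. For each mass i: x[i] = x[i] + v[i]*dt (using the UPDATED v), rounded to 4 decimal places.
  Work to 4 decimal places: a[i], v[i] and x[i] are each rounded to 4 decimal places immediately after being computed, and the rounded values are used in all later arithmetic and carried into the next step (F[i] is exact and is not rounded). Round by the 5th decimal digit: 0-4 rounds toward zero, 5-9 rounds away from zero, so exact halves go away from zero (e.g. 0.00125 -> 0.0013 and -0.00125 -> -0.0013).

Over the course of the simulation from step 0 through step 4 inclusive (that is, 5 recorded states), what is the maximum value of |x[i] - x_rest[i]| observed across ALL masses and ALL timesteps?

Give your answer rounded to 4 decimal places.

Step 0: x=[2.0000 7.0000 11.0000] v=[0.0000 0.0000 0.0000]
Step 1: x=[4.0000 6.0000 10.5000] v=[4.0000 -2.0000 -1.0000]
Step 2: x=[5.0000 7.5000 9.2500] v=[2.0000 3.0000 -2.5000]
Step 3: x=[5.5000 8.2500 8.6250] v=[1.0000 1.5000 -1.2500]
Step 4: x=[5.7500 6.6250 9.3125] v=[0.5000 -3.2500 1.3750]
Max displacement = 2.7500

Answer: 2.7500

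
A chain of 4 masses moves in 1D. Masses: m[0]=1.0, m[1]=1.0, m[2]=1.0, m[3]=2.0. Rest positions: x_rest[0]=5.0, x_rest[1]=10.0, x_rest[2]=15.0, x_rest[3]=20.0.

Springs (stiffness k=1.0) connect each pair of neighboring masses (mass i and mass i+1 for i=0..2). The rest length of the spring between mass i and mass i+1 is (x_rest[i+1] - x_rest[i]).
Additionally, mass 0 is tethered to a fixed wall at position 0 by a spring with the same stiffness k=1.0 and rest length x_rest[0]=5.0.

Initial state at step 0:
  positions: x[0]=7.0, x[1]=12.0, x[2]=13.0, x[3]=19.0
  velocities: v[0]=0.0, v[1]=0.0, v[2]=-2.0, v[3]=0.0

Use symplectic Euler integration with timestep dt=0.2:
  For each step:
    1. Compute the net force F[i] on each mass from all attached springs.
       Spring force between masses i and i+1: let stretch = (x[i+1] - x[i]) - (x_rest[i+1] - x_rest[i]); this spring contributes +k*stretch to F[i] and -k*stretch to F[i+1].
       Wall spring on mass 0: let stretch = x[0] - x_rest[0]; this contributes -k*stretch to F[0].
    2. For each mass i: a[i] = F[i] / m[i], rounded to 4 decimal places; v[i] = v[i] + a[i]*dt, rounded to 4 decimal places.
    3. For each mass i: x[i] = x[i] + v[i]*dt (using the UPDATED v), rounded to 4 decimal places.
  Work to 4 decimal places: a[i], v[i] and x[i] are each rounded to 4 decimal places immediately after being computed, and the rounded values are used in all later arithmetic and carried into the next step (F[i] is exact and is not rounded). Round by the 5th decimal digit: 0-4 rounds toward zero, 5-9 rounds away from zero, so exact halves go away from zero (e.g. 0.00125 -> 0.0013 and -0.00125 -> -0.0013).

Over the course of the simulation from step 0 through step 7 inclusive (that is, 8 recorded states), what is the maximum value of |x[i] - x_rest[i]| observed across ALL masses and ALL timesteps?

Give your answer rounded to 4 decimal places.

Step 0: x=[7.0000 12.0000 13.0000 19.0000] v=[0.0000 0.0000 -2.0000 0.0000]
Step 1: x=[6.9200 11.8400 12.8000 18.9800] v=[-0.4000 -0.8000 -1.0000 -0.1000]
Step 2: x=[6.7600 11.5216 12.8088 18.9364] v=[-0.8000 -1.5920 0.0440 -0.2180]
Step 3: x=[6.5201 11.0642 13.0112 18.8702] v=[-1.1997 -2.2869 1.0121 -0.3308]
Step 4: x=[6.2011 10.5029 13.3701 18.7869] v=[-1.5949 -2.8063 1.7945 -0.4167]
Step 5: x=[5.8061 9.8843 13.8310 18.6952] v=[-1.9748 -3.0932 2.3044 -0.4584]
Step 6: x=[5.3420 9.2604 14.3286 18.6062] v=[-2.3204 -3.1195 2.4879 -0.4448]
Step 7: x=[4.8210 8.6825 14.7946 18.5317] v=[-2.6051 -2.8895 2.3298 -0.3726]
Max displacement = 2.2000

Answer: 2.2000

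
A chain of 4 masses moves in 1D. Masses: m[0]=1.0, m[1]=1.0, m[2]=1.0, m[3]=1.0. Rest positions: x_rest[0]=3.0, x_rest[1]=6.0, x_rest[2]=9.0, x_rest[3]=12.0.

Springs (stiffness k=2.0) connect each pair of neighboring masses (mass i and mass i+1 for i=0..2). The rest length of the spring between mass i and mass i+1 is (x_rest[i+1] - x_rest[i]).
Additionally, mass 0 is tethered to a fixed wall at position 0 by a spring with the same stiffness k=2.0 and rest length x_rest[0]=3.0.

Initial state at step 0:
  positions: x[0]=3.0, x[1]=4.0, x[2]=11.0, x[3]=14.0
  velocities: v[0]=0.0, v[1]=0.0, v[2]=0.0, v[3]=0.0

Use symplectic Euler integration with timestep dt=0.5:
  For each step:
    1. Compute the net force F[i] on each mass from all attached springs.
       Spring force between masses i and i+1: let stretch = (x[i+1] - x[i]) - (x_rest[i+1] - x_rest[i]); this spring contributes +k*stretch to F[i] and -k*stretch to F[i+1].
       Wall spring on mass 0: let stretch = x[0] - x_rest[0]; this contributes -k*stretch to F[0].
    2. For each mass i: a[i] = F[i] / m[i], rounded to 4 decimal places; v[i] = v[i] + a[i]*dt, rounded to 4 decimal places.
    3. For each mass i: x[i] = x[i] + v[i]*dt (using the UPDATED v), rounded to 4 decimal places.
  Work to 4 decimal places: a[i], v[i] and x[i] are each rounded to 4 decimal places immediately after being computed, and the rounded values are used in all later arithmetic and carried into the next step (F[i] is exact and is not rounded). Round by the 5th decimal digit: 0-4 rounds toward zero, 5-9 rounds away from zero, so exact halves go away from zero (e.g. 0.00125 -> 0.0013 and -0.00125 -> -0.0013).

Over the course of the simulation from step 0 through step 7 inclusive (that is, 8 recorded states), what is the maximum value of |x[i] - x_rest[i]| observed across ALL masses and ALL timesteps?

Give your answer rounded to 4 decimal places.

Answer: 2.7500

Derivation:
Step 0: x=[3.0000 4.0000 11.0000 14.0000] v=[0.0000 0.0000 0.0000 0.0000]
Step 1: x=[2.0000 7.0000 9.0000 14.0000] v=[-2.0000 6.0000 -4.0000 0.0000]
Step 2: x=[2.5000 8.5000 8.5000 13.0000] v=[1.0000 3.0000 -1.0000 -2.0000]
Step 3: x=[4.7500 7.0000 10.2500 11.2500] v=[4.5000 -3.0000 3.5000 -3.5000]
Step 4: x=[5.7500 6.0000 10.8750 10.5000] v=[2.0000 -2.0000 1.2500 -1.5000]
Step 5: x=[4.0000 7.3125 8.8750 11.4375] v=[-3.5000 2.6250 -4.0000 1.8750]
Step 6: x=[1.9063 7.7500 7.3750 12.5938] v=[-4.1875 0.8750 -3.0000 2.3125]
Step 7: x=[1.7813 5.0782 8.6719 12.6407] v=[-0.2501 -5.3437 2.5938 0.0937]
Max displacement = 2.7500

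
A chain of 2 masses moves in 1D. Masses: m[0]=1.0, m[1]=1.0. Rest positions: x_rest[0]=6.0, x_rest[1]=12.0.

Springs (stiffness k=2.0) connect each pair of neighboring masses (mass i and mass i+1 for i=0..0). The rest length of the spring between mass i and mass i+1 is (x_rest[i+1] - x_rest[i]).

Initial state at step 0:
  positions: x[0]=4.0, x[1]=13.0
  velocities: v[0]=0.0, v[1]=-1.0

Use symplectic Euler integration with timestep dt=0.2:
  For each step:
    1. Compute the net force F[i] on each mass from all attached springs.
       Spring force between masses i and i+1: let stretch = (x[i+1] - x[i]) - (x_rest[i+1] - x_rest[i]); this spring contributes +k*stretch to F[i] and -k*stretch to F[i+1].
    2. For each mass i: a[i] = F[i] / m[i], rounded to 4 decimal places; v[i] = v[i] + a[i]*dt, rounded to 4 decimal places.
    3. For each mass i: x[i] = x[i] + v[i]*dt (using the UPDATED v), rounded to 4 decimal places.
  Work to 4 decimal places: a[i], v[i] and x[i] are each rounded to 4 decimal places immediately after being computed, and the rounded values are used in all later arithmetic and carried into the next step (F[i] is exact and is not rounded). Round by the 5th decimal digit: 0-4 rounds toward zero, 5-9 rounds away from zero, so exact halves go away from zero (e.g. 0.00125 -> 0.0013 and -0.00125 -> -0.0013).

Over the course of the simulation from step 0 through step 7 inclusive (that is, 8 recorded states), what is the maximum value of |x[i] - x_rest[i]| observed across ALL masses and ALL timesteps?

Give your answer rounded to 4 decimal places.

Step 0: x=[4.0000 13.0000] v=[0.0000 -1.0000]
Step 1: x=[4.2400 12.5600] v=[1.2000 -2.2000]
Step 2: x=[4.6656 11.9344] v=[2.1280 -3.1280]
Step 3: x=[5.1927 11.2073] v=[2.6355 -3.6355]
Step 4: x=[5.7210 10.4790] v=[2.6413 -3.6413]
Step 5: x=[6.1499 9.8501] v=[2.1445 -3.1445]
Step 6: x=[6.3948 9.4052] v=[1.2246 -2.2246]
Step 7: x=[6.4006 9.1994] v=[0.0288 -1.0288]
Max displacement = 2.8006

Answer: 2.8006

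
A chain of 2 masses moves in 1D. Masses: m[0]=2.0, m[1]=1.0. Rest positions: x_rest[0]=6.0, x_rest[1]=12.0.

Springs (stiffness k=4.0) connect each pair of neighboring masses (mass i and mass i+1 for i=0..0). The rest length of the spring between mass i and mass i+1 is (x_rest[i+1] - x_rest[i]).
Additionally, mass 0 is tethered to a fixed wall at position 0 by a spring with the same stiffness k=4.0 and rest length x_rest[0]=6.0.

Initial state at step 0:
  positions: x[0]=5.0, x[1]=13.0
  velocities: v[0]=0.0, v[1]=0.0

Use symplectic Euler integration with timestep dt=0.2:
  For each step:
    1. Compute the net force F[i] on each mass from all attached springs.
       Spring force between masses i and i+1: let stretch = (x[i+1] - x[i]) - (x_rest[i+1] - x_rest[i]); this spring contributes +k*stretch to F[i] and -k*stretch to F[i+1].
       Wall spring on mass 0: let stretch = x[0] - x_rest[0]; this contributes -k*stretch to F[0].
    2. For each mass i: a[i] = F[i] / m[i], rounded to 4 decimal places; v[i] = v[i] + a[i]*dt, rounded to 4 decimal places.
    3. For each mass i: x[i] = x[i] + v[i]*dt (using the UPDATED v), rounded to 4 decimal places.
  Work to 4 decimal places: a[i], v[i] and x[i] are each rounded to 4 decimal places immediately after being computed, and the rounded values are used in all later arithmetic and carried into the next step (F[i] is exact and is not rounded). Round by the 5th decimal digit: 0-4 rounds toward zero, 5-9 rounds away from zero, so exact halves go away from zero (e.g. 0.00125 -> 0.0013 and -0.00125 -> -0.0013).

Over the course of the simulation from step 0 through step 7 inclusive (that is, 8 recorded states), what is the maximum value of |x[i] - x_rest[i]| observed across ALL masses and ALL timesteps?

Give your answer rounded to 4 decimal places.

Step 0: x=[5.0000 13.0000] v=[0.0000 0.0000]
Step 1: x=[5.2400 12.6800] v=[1.2000 -1.6000]
Step 2: x=[5.6560 12.1296] v=[2.0800 -2.7520]
Step 3: x=[6.1374 11.5034] v=[2.4070 -3.1309]
Step 4: x=[6.5571 10.9787] v=[2.0984 -2.6237]
Step 5: x=[6.8059 10.7065] v=[1.2442 -1.3610]
Step 6: x=[6.8223 10.7702] v=[0.0821 0.3185]
Step 7: x=[6.6088 11.1622] v=[-1.0677 1.9602]
Max displacement = 1.2935

Answer: 1.2935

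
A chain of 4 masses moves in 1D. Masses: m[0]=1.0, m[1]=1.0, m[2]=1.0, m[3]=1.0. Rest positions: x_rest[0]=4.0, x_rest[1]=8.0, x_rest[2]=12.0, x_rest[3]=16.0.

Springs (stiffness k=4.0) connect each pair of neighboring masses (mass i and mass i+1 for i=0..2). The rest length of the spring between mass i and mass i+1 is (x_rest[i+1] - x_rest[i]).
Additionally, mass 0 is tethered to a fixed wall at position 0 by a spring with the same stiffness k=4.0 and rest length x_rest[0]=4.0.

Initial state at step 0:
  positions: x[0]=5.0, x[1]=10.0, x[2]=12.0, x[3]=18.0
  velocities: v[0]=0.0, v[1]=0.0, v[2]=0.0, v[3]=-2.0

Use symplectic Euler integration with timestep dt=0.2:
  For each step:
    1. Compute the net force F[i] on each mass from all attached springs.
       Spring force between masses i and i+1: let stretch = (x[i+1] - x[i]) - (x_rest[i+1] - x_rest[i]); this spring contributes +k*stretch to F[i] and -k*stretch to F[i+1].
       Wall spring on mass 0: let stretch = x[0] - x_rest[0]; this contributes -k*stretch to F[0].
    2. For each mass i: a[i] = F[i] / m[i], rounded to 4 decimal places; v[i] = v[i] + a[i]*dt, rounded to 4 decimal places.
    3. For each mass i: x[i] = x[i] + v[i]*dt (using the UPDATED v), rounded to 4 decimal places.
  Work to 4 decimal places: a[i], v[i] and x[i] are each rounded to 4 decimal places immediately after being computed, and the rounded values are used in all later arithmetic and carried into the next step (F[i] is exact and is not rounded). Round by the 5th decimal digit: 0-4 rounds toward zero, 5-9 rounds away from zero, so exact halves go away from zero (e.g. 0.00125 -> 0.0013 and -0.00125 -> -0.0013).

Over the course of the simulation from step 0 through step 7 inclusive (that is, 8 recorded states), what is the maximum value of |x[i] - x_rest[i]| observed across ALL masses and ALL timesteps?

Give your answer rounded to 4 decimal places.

Step 0: x=[5.0000 10.0000 12.0000 18.0000] v=[0.0000 0.0000 0.0000 -2.0000]
Step 1: x=[5.0000 9.5200 12.6400 17.2800] v=[0.0000 -2.4000 3.2000 -3.6000]
Step 2: x=[4.9232 8.8160 13.5232 16.4576] v=[-0.3840 -3.5200 4.4160 -4.1120]
Step 3: x=[4.6815 8.2423 14.1228 15.8057] v=[-1.2083 -2.8685 2.9978 -3.2595]
Step 4: x=[4.2605 8.0398 14.0507 15.5245] v=[-2.1049 -1.0127 -0.3603 -1.4058]
Step 5: x=[3.7625 8.1943 13.2527 15.6475] v=[-2.4899 0.7726 -3.9900 0.6152]
Step 6: x=[3.3716 8.4491 12.0285 16.0274] v=[-1.9545 1.2739 -6.1209 1.8994]
Step 7: x=[3.2536 8.4642 10.8714 16.4075] v=[-0.5898 0.0754 -5.7853 1.9003]
Max displacement = 2.1228

Answer: 2.1228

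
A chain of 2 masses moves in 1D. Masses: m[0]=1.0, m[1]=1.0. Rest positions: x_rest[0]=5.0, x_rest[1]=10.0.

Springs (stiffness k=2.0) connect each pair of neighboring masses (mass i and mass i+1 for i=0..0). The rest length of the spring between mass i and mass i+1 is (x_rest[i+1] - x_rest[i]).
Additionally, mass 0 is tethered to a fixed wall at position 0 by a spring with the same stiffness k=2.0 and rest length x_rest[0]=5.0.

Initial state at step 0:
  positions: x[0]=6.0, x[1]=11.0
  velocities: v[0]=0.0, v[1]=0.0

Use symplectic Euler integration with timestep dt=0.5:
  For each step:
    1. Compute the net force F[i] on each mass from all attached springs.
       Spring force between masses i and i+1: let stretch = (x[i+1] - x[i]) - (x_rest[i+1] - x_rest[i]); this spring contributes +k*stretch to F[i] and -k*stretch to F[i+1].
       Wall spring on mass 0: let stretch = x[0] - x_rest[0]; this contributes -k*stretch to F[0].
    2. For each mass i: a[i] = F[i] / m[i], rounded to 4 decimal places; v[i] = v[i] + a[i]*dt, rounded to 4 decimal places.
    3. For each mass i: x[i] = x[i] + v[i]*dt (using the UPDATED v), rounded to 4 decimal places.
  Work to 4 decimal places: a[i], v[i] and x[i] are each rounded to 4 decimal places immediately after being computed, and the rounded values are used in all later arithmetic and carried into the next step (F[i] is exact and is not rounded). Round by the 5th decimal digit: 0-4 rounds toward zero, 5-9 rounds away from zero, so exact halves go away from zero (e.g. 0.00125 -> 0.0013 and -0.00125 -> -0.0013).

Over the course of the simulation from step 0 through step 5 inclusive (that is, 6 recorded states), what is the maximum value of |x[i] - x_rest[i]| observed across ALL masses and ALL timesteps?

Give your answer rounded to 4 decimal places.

Answer: 1.0937

Derivation:
Step 0: x=[6.0000 11.0000] v=[0.0000 0.0000]
Step 1: x=[5.5000 11.0000] v=[-1.0000 0.0000]
Step 2: x=[5.0000 10.7500] v=[-1.0000 -0.5000]
Step 3: x=[4.8750 10.1250] v=[-0.2500 -1.2500]
Step 4: x=[4.9375 9.3750] v=[0.1250 -1.5000]
Step 5: x=[4.7500 8.9063] v=[-0.3750 -0.9375]
Max displacement = 1.0937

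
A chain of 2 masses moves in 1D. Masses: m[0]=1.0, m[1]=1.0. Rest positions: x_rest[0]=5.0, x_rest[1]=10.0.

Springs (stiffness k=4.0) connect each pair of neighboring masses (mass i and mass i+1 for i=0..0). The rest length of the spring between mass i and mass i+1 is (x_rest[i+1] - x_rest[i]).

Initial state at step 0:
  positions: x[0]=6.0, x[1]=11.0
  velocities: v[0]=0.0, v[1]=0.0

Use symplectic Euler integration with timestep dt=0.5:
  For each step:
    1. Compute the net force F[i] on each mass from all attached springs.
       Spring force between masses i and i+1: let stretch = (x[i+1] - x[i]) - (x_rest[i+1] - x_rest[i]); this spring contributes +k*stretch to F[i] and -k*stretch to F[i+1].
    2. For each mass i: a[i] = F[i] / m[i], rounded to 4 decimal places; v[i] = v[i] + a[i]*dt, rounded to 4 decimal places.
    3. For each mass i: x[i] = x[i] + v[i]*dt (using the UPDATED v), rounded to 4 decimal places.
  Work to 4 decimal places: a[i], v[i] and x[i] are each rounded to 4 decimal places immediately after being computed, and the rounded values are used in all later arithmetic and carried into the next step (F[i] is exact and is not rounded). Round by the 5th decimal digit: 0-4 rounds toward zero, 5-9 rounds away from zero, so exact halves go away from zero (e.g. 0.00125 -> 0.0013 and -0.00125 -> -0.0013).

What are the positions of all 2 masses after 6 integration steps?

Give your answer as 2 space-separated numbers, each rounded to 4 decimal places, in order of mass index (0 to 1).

Step 0: x=[6.0000 11.0000] v=[0.0000 0.0000]
Step 1: x=[6.0000 11.0000] v=[0.0000 0.0000]
Step 2: x=[6.0000 11.0000] v=[0.0000 0.0000]
Step 3: x=[6.0000 11.0000] v=[0.0000 0.0000]
Step 4: x=[6.0000 11.0000] v=[0.0000 0.0000]
Step 5: x=[6.0000 11.0000] v=[0.0000 0.0000]
Step 6: x=[6.0000 11.0000] v=[0.0000 0.0000]

Answer: 6.0000 11.0000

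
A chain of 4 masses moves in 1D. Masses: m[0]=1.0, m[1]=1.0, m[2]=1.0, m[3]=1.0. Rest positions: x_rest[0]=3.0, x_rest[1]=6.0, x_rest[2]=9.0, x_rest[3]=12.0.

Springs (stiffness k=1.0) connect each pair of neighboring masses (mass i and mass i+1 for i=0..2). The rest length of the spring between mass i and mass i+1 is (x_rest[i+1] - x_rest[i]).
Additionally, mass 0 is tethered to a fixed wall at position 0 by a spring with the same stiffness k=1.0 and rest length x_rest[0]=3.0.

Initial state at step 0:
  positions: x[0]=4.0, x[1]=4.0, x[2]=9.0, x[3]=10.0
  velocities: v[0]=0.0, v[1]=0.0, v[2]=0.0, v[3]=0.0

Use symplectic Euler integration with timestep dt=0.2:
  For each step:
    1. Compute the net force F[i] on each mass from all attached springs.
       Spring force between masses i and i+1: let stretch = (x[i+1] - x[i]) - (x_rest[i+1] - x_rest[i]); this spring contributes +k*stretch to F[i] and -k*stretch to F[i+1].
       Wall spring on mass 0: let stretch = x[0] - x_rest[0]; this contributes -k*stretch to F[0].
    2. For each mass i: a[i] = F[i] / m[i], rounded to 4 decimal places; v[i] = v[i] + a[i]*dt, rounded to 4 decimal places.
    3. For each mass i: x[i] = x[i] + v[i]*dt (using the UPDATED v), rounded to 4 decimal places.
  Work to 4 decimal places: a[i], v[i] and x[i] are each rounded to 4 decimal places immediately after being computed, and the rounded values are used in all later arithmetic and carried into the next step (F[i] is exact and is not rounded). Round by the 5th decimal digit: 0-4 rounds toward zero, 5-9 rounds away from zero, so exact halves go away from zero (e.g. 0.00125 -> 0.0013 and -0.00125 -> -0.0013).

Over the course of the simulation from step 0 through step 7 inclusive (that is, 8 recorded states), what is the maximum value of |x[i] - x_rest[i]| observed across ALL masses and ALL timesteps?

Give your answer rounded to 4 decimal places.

Answer: 2.1047

Derivation:
Step 0: x=[4.0000 4.0000 9.0000 10.0000] v=[0.0000 0.0000 0.0000 0.0000]
Step 1: x=[3.8400 4.2000 8.8400 10.0800] v=[-0.8000 1.0000 -0.8000 0.4000]
Step 2: x=[3.5408 4.5712 8.5440 10.2304] v=[-1.4960 1.8560 -1.4800 0.7520]
Step 3: x=[3.1412 5.0601 8.1565 10.4333] v=[-1.9981 2.4445 -1.9373 1.0147]
Step 4: x=[2.6927 5.5961 7.7363 10.6652] v=[-2.2426 2.6800 -2.1012 1.1593]
Step 5: x=[2.2526 6.1016 7.3476 10.8999] v=[-2.2005 2.5274 -1.9435 1.1735]
Step 6: x=[1.8764 6.5030 7.0512 11.1125] v=[-1.8812 2.0068 -1.4822 1.0630]
Step 7: x=[1.6102 6.7412 6.8953 11.2826] v=[-1.3312 1.1911 -0.7796 0.8507]
Max displacement = 2.1047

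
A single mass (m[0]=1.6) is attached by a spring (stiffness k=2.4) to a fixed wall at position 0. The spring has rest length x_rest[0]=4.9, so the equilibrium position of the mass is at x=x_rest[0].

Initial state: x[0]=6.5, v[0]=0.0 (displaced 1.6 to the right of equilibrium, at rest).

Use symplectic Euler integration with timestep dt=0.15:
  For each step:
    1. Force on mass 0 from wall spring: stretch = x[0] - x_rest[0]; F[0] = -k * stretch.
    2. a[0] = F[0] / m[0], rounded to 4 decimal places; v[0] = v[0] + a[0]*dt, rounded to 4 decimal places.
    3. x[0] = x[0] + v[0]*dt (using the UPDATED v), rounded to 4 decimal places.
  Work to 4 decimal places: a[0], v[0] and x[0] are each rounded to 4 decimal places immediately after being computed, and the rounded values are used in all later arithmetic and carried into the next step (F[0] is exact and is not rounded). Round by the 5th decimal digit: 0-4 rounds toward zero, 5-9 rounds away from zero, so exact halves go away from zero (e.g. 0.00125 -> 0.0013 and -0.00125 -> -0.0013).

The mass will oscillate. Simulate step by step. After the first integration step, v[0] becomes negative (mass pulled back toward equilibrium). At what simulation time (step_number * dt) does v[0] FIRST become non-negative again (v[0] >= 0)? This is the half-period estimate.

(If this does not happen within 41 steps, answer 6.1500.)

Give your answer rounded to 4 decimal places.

Answer: 2.7000

Derivation:
Step 0: x=[6.5000] v=[0.0000]
Step 1: x=[6.4460] v=[-0.3600]
Step 2: x=[6.3398] v=[-0.7079]
Step 3: x=[6.1850] v=[-1.0319]
Step 4: x=[5.9869] v=[-1.3210]
Step 5: x=[5.7521] v=[-1.5656]
Step 6: x=[5.4885] v=[-1.7573]
Step 7: x=[5.2050] v=[-1.8897]
Step 8: x=[4.9113] v=[-1.9583]
Step 9: x=[4.6172] v=[-1.9609]
Step 10: x=[4.3326] v=[-1.8973]
Step 11: x=[4.0672] v=[-1.7696]
Step 12: x=[3.8299] v=[-1.5822]
Step 13: x=[3.6287] v=[-1.3414]
Step 14: x=[3.4704] v=[-1.0554]
Step 15: x=[3.3603] v=[-0.7337]
Step 16: x=[3.3022] v=[-0.3873]
Step 17: x=[3.2980] v=[-0.0278]
Step 18: x=[3.3479] v=[0.3327]
First v>=0 after going negative at step 18, time=2.7000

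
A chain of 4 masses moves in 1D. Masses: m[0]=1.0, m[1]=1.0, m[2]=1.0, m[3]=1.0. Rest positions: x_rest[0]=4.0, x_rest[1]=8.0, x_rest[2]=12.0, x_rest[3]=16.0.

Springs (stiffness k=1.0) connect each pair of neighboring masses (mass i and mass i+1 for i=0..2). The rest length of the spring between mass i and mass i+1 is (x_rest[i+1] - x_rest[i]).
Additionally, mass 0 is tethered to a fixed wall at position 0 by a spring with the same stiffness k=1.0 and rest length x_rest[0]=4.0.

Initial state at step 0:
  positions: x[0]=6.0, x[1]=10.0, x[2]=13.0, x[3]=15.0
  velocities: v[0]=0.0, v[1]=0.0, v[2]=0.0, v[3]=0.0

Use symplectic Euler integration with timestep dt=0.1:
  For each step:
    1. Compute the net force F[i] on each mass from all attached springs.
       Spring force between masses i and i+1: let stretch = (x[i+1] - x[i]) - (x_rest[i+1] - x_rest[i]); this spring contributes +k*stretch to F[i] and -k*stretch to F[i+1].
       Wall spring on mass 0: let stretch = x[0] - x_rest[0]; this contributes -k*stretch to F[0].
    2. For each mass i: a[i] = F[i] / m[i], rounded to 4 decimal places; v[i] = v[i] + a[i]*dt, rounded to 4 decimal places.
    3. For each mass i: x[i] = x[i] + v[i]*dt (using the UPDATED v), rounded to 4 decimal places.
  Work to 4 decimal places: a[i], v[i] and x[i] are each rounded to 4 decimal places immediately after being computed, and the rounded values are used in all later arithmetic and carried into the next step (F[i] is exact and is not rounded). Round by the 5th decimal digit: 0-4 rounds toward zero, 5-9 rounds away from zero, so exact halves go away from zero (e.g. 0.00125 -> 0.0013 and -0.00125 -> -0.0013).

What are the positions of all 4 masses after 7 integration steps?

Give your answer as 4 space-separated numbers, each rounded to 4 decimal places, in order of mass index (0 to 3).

Step 0: x=[6.0000 10.0000 13.0000 15.0000] v=[0.0000 0.0000 0.0000 0.0000]
Step 1: x=[5.9800 9.9900 12.9900 15.0200] v=[-0.2000 -0.1000 -0.1000 0.2000]
Step 2: x=[5.9403 9.9699 12.9703 15.0597] v=[-0.3970 -0.2010 -0.1970 0.3970]
Step 3: x=[5.8815 9.9395 12.9415 15.1185] v=[-0.5881 -0.3039 -0.2881 0.5881]
Step 4: x=[5.8045 9.8986 12.9044 15.1955] v=[-0.7705 -0.4095 -0.3706 0.7704]
Step 5: x=[5.7104 9.8468 12.8602 15.2896] v=[-0.9415 -0.5183 -0.4421 0.9413]
Step 6: x=[5.6005 9.7837 12.8102 15.3994] v=[-1.0989 -0.6306 -0.5005 1.0984]
Step 7: x=[5.4764 9.7091 12.7558 15.5234] v=[-1.2406 -0.7463 -0.5442 1.2395]

Answer: 5.4764 9.7091 12.7558 15.5234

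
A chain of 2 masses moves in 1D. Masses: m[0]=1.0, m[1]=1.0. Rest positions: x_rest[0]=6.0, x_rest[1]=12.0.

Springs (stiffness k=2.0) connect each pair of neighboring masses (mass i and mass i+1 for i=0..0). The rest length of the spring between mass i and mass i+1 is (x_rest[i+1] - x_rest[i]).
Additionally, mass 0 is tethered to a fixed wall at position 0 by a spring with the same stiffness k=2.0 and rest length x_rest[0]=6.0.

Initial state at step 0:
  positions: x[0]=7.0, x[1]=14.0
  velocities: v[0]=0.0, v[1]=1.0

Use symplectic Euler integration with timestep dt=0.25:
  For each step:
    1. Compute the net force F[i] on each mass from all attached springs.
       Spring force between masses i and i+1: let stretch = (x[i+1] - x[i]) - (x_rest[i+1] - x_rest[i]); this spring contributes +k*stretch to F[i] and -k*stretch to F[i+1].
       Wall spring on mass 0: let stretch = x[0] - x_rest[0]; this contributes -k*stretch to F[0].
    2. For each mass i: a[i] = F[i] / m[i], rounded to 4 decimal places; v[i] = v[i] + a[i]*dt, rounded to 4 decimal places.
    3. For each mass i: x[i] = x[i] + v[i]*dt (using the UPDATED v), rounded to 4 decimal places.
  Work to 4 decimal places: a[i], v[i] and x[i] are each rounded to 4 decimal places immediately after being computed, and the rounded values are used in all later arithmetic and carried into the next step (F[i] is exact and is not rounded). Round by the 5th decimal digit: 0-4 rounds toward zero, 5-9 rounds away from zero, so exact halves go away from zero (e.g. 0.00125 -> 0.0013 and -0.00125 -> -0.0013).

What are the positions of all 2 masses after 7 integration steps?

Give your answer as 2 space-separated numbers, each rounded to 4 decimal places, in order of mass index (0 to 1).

Step 0: x=[7.0000 14.0000] v=[0.0000 1.0000]
Step 1: x=[7.0000 14.1250] v=[0.0000 0.5000]
Step 2: x=[7.0156 14.1094] v=[0.0625 -0.0625]
Step 3: x=[7.0410 13.9571] v=[0.1016 -0.6094]
Step 4: x=[7.0508 13.6902] v=[0.0392 -1.0675]
Step 5: x=[7.0092 13.3434] v=[-0.1665 -1.3872]
Step 6: x=[6.8832 12.9548] v=[-0.5040 -1.5543]
Step 7: x=[6.6558 12.5573] v=[-0.9098 -1.5901]

Answer: 6.6558 12.5573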